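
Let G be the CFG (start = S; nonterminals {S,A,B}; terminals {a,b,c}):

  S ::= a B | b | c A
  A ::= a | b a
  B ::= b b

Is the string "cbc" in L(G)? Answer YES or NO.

CNF form of G:
  S -> T1 B | T2 A | b
  A -> T0 T1 | a
  B -> T0 T0
  T0 -> b
  T1 -> a
  T2 -> c

Fill CYK table bottom-up:
  T[0,0] 'c' = {T2}  orig:{}
  T[1,1] 'b' = {S,T0}  orig:{S}
  T[2,2] 'c' = {T2}  orig:{}
  T[0,1] 'cb' = ∅
  T[1,2] 'bc' = ∅
  T[0,2] 'cbc' = ∅

S ∉ T[0,2] ⇒ NO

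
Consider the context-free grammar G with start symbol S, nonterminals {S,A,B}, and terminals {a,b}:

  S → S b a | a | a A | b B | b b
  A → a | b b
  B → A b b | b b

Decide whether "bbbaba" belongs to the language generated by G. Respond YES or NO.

CNF form of G:
  S -> S X3 | T0 B | T0 T0 | T1 A | a
  A -> T0 T0 | a
  B -> A X2 | T0 T0
  T0 -> b
  T1 -> a
  X2 -> T0 T0
  X3 -> T0 T1

Fill CYK table bottom-up:
  T[0,0] 'b' = {T0}  orig:{}
  T[1,1] 'b' = {T0}  orig:{}
  T[2,2] 'b' = {T0}  orig:{}
  T[3,3] 'a' = {A,S,T1}  orig:{A,S}
  T[4,4] 'b' = {T0}  orig:{}
  T[5,5] 'a' = {A,S,T1}  orig:{A,S}
  T[0,1] 'bb' = {A,B,S,X2}  orig:{A,B,S}
  T[1,2] 'bb' = {A,B,S,X2}  orig:{A,B,S}
  T[2,3] 'ba' = {X3}  orig:{}
  T[3,4] 'ab' = ∅
  T[4,5] 'ba' = {X3}  orig:{}
  T[0,2] 'bbb' = {S}
  T[1,3] 'bba' = ∅
  T[2,4] 'bab' = ∅
  T[3,5] 'aba' = {S}
  T[0,3] 'bbba' = {S}
  T[1,4] 'bbab' = ∅
  T[2,5] 'baba' = ∅
  T[0,4] 'bbbab' = ∅
  T[1,5] 'bbaba' = ∅
  T[0,5] 'bbbaba' = {S}

S ∈ T[0,5] ⇒ YES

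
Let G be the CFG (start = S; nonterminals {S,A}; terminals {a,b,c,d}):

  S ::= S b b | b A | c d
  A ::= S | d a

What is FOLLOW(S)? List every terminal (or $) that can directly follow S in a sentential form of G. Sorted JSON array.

FIRST iteration:
pass 1:
  A via A→d a: +{d}
  S via S→b A: +{b}
  S via S→c d: +{c}
  FIRST[S]={b,c}  FIRST[A]={d}
pass 2:
  A via A→S: +{b,c}
  FIRST[S]={b,c}  FIRST[A]={b,c,d}
pass 3: (no change)
  FIRST[S]={b,c}  FIRST[A]={b,c,d}

FOLLOW iteration:
FOLLOW(S) := {$}
pass 1:
  S→S b b: FOLLOW(S) ⊇ FIRST(b) = {b}; new: +{b}
  S→b A: FOLLOW(A) ⊇ FOLLOW(S) ⊇ {$,b}; new: +{$,b}
  FOLLOW(S)={$,b}  FOLLOW(A)={$,b}
pass 2: (stable)
  FOLLOW(S)={$,b}  FOLLOW(A)={$,b}

FOLLOW(S) = ["$", "b"]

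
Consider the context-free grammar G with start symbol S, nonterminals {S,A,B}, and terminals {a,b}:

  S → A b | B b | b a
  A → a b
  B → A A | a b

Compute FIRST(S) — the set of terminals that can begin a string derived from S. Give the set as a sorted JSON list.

FIRST sets, iterate to fixpoint:
iter 1:
  A via A→a b: +{a}
  B via B→A A: +{a}
  S via S→A b: +{a}
  S via S→b a: +{b}
  S: {a,b}  A: {a}  B: {a}
iter 2: (no change)
  S: {a,b}  A: {a}  B: {a}

FIRST(S) = ["a", "b"]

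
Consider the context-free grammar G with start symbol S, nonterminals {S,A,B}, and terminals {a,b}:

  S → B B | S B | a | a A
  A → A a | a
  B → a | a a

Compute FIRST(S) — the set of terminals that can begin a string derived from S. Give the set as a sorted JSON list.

FIRST iteration:
[1]
  A via A→a: +{a}
  B via B→a: +{a}
  S via S→B B: +{a}
  FIRST(S)={a}  FIRST(A)={a}  FIRST(B)={a}
[2] (stable)
  FIRST(S)={a}  FIRST(A)={a}  FIRST(B)={a}

FIRST(S) = ["a"]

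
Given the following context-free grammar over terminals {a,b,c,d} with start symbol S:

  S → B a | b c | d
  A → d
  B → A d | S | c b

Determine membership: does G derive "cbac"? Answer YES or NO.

Convert to CNF:
  S -> B T1 | T2 T3 | d
  A -> d
  B -> A T0 | B T1 | T2 T3 | T3 T2 | d
  T0 -> d
  T1 -> a
  T2 -> b
  T3 -> c

CYK table (by increasing span):
  T[0,0] 'c' = {T3}  orig:{}
  T[1,1] 'b' = {T2}  orig:{}
  T[2,2] 'a' = {T1}  orig:{}
  T[3,3] 'c' = {T3}  orig:{}
  T[0,1] 'cb' = {B}
  T[1,2] 'ba' = ∅
  T[2,3] 'ac' = ∅
  T[0,2] 'cba' = {B,S}
  T[1,3] 'bac' = ∅
  T[0,3] 'cbac' = ∅

S ∉ T[0,3] ⇒ NO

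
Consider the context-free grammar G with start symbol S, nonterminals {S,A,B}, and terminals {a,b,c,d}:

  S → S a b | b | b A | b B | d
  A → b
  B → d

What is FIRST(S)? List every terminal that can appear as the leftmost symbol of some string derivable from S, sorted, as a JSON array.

Compute FIRST by fixpoint:
[1]
  A via A→b: +{b}
  B via B→d: +{d}
  S via S→b: +{b}
  S via S→d: +{d}
  FIRST[S]={b,d}  FIRST[A]={b}  FIRST[B]={d}
[2] (stable)
  FIRST[S]={b,d}  FIRST[A]={b}  FIRST[B]={d}

FIRST(S) = ["b", "d"]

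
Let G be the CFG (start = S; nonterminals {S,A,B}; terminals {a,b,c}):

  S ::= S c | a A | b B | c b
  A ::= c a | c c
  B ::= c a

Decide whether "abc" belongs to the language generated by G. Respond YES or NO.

Convert to CNF:
  S -> S T0 | T0 T2 | T1 A | T2 B
  A -> T0 T0 | T0 T1
  B -> T0 T1
  T0 -> c
  T1 -> a
  T2 -> b

CYK fill:
  [0..0]={T1}  "a"  orig:{}
  [1..1]={T2}  "b"  orig:{}
  [2..2]={T0}  "c"  orig:{}
  [0..1]=∅  "ab"
  [1..2]=∅  "bc"
  [0..2]=∅  "abc"

S ∉ T[0,2] ⇒ NO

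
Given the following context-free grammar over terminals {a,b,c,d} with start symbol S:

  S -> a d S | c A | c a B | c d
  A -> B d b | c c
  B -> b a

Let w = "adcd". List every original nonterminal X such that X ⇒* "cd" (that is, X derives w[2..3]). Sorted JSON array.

Convert to CNF:
  S -> T2 A | T2 T0 | T2 X6 | T3 X5
  A -> B X4 | T2 T2
  B -> T1 T3
  T0 -> d
  T1 -> b
  T2 -> c
  T3 -> a
  X4 -> T0 T1
  X5 -> T0 S
  X6 -> T3 B

CYK fill, restricted to cells inside w[2..3]:
  [2..2]={T2}  "c"  orig:{}
  [3..3]={T0}  "d"  orig:{}
  [2..3]={S}  "cd"

Original NTs in T[2,3] deriving "cd": ["S"]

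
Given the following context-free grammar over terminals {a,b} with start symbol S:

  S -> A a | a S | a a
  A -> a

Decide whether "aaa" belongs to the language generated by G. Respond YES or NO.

CNF form of G:
  S -> A T0 | T0 S | T0 T0
  A -> a
  T0 -> a

CYK fill:
  cell(0,0) a: {A,T0}  orig:{A}
  cell(1,1) a: {A,T0}  orig:{A}
  cell(2,2) a: {A,T0}  orig:{A}
  cell(0,1) aa: {S}
  cell(1,2) aa: {S}
  cell(0,2) aaa: {S}

S ∈ T[0,2] ⇒ YES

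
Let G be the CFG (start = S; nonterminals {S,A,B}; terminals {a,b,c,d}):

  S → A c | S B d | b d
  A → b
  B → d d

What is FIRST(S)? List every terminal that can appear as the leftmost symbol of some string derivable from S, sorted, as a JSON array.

FIRST sets, iterate to fixpoint:
[1]
  A via A→b: +{b}
  B via B→d d: +{d}
  S via S→A c: +{b}
  FIRST[S]={b}  FIRST[A]={b}  FIRST[B]={d}
[2] — fixpoint
  FIRST[S]={b}  FIRST[A]={b}  FIRST[B]={d}

FIRST(S) = ["b"]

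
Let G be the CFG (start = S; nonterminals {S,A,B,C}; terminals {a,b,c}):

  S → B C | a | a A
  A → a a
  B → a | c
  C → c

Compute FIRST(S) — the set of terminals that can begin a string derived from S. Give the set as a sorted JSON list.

Compute FIRST by fixpoint:
round 1:
  A via A→a a: +{a}
  B via B→a: +{a}
  B via B→c: +{c}
  C via C→c: +{c}
  S via S→B C: +{a,c}
  FIRST[S]={a,c}  FIRST[A]={a}  FIRST[B]={a,c}  FIRST[C]={c}
round 2: (no change)
  FIRST[S]={a,c}  FIRST[A]={a}  FIRST[B]={a,c}  FIRST[C]={c}

FIRST(S) = ["a", "c"]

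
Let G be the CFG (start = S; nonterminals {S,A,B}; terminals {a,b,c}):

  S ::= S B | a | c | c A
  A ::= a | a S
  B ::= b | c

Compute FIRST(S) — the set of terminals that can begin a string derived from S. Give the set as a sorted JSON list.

FIRST iteration:
iter 1:
  A via A→a: +{a}
  B via B→b: +{b}
  B via B→c: +{c}
  S via S→a: +{a}
  S via S→c: +{c}
  FIRST(S)={a,c}  FIRST(A)={a}  FIRST(B)={b,c}
iter 2: (no change)
  FIRST(S)={a,c}  FIRST(A)={a}  FIRST(B)={b,c}

FIRST(S) = ["a", "c"]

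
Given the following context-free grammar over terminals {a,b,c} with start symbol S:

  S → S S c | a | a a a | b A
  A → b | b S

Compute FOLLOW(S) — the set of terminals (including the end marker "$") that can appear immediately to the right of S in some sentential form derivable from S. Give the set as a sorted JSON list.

FIRST sets, iterate to fixpoint:
pass 1:
  A via A→b: +{b}
  S via S→a: +{a}
  S via S→b A: +{b}
  S: {a,b}  A: {b}
pass 2: done
  S: {a,b}  A: {b}

FOLLOW sets:
initialize: $ ∈ FOLLOW(S)
iter 1:
  S→S S c: FOLLOW(S) ⊇ FIRST(S) = {a,b}; new: +{a,b}
  S→S S c: FOLLOW(S) ⊇ FIRST(c) = {c}; new: +{c}
  S→b A: FOLLOW(A) ⊇ FOLLOW(S) ⊇ {$,a,b,c}; new: +{$,a,b,c}
  FOLLOW[S]={$,a,b,c}  FOLLOW[A]={$,a,b,c}
iter 2: (no change)
  FOLLOW[S]={$,a,b,c}  FOLLOW[A]={$,a,b,c}

FOLLOW(S) = ["$", "a", "b", "c"]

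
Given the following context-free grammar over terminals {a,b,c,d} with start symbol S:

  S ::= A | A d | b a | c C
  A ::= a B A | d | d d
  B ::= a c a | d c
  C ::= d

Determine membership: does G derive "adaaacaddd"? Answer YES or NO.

Convert to CNF:
  S -> A T1 | T0 X6 | T1 T1 | T2 C | T3 T0 | d
  A -> T0 X4 | T1 T1 | d
  B -> T0 X5 | T1 T2
  C -> d
  T0 -> a
  T1 -> d
  T2 -> c
  T3 -> b
  X4 -> B A
  X5 -> T2 T0
  X6 -> B A

CYK fill:
  T[0,0] 'a' = {T0}  orig:{}
  T[1,1] 'd' = {A,C,S,T1}  orig:{A,C,S}
  T[2,2] 'a' = {T0}  orig:{}
  T[3,3] 'a' = {T0}  orig:{}
  T[4,4] 'a' = {T0}  orig:{}
  T[5,5] 'c' = {T2}  orig:{}
  T[6,6] 'a' = {T0}  orig:{}
  T[7,7] 'd' = {A,C,S,T1}  orig:{A,C,S}
  T[8,8] 'd' = {A,C,S,T1}  orig:{A,C,S}
  T[9,9] 'd' = {A,C,S,T1}  orig:{A,C,S}
  T[0,1] 'ad' = ∅
  T[1,2] 'da' = ∅
  T[2,3] 'aa' = ∅
  T[3,4] 'aa' = ∅
  T[4,5] 'ac' = ∅
  T[5,6] 'ca' = {X5}  orig:{}
  T[6,7] 'ad' = ∅
  T[7,8] 'dd' = {A,S}
  T[8,9] 'dd' = {A,S}
  T[0,2] 'ada' = ∅
  T[1,3] 'daa' = ∅
  T[2,4] 'aaa' = ∅
  T[3,5] 'aac' = ∅
  T[4,6] 'aca' = {B}
  T[5,7] 'cad' = ∅
  T[6,8] 'add' = ∅
  T[7,9] 'ddd' = {S}
  T[0,3] 'adaa' = ∅
  T[1,4] 'daaa' = ∅
  T[2,5] 'aaac' = ∅
  T[3,6] 'aaca' = ∅
  T[4,7] 'acad' = {X4,X6}  orig:{}
  T[5,8] 'cadd' = ∅
  T[6,9] 'addd' = ∅
  T[0,4] 'adaaa' = ∅
  T[1,5] 'daaac' = ∅
  T[2,6] 'aaaca' = ∅
  T[3,7] 'aacad' = {A,S}
  T[4,8] 'acadd' = {X4,X6}  orig:{}
  T[5,9] 'caddd' = ∅
  T[0,5] 'adaaac' = ∅
  T[1,6] 'daaaca' = ∅
  T[2,7] 'aaacad' = ∅
  T[3,8] 'aacadd' = {A,S}
  T[4,9] 'acaddd' = ∅
  T[0,6] 'adaaaca' = ∅
  T[1,7] 'daaacad' = ∅
  T[2,8] 'aaacadd' = ∅
  T[3,9] 'aacaddd' = {S}
  T[0,7] 'adaaacad' = ∅
  T[1,8] 'daaacadd' = ∅
  T[2,9] 'aaacaddd' = ∅
  T[0,8] 'adaaacadd' = ∅
  T[1,9] 'daaacaddd' = ∅
  T[0,9] 'adaaacaddd' = ∅

S ∉ T[0,9] ⇒ NO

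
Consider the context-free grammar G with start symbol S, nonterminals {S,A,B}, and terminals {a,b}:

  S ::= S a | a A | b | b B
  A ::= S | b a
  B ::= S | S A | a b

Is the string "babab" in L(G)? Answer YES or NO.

CNF form of G:
  S -> S T0 | T0 A | T1 B | b
  A -> S T0 | T0 A | T1 B | T1 T0 | b
  B -> S A | S T0 | T0 A | T0 T1 | T1 B | b
  T0 -> a
  T1 -> b

CYK fill:
  [0..0]={A,B,S,T1}  "b"  orig:{A,B,S}
  [1..1]={T0}  "a"  orig:{}
  [2..2]={A,B,S,T1}  "b"  orig:{A,B,S}
  [3..3]={T0}  "a"  orig:{}
  [4..4]={A,B,S,T1}  "b"  orig:{A,B,S}
  [0..1]={A,B,S}  "ba"
  [1..2]={A,B,S}  "ab"
  [2..3]={A,B,S}  "ba"
  [3..4]={A,B,S}  "ab"
  [0..2]={A,B,S}  "bab"
  [1..3]={A,B,S}  "aba"
  [2..4]={A,B,S}  "bab"
  [0..3]={A,B,S}  "baba"
  [1..4]={A,B,S}  "abab"
  [0..4]={A,B,S}  "babab"

S ∈ T[0,4] ⇒ YES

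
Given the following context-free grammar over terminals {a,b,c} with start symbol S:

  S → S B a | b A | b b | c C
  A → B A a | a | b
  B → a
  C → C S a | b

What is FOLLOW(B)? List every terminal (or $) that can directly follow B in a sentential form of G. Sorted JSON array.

FIRST sets, iterate to fixpoint:
[1]
  A via A→a: +{a}
  A via A→b: +{b}
  B via B→a: +{a}
  C via C→b: +{b}
  S via S→b A: +{b}
  S via S→c C: +{c}
  FIRST(S)={b,c}  FIRST(A)={a,b}  FIRST(B)={a}  FIRST(C)={b}
[2] (stable)
  FIRST(S)={b,c}  FIRST(A)={a,b}  FIRST(B)={a}  FIRST(C)={b}

FOLLOW sets:
initialize: $ ∈ FOLLOW(S)
[1]
  A→B A a: FOLLOW(B) ⊇ FIRST(A) = {a,b}; new: +{a,b}
  A→B A a: FOLLOW(A) ⊇ FIRST(a) = {a}; new: +{a}
  C→C S a: FOLLOW(C) ⊇ FIRST(S) = {b,c}; new: +{b,c}
  C→C S a: FOLLOW(S) ⊇ FIRST(a) = {a}; new: +{a}
  S→b A: FOLLOW(A) ⊇ FOLLOW(S) ⊇ {$,a}; new: +{$}
  S→c C: FOLLOW(C) ⊇ FOLLOW(S) ⊇ {$,a}; new: +{$,a}
  FOLLOW[S]={$,a}  FOLLOW[A]={$,a}  FOLLOW[B]={a,b}  FOLLOW[C]={$,a,b,c}
[2] (stable)
  FOLLOW[S]={$,a}  FOLLOW[A]={$,a}  FOLLOW[B]={a,b}  FOLLOW[C]={$,a,b,c}

FOLLOW(B) = ["a", "b"]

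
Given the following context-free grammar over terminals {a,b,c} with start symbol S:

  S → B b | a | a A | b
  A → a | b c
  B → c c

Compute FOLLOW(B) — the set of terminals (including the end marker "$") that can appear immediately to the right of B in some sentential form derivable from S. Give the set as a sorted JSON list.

FIRST iteration:
iter 1:
  A via A→a: +{a}
  A via A→b c: +{b}
  B via B→c c: +{c}
  S via S→B b: +{c}
  S via S→a: +{a}
  S via S→b: +{b}
  S: {a,b,c}  A: {a,b}  B: {c}
iter 2: (stable)
  S: {a,b,c}  A: {a,b}  B: {c}

FOLLOW iteration:
seed FOLLOW(S) with $
pass 1:
  S→B b: FOLLOW(B) ⊇ FIRST(b) = {b}; new: +{b}
  S→a A: FOLLOW(A) ⊇ FOLLOW(S) ⊇ {$}; new: +{$}
  S: {$}  A: {$}  B: {b}
pass 2: (no change)
  S: {$}  A: {$}  B: {b}

FOLLOW(B) = ["b"]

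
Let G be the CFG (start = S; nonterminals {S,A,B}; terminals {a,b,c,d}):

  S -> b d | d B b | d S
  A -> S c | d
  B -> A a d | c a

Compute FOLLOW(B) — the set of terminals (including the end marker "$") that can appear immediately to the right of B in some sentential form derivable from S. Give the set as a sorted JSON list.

FIRST iteration:
iter 1:
  A via A→d: +{d}
  B via B→A a d: +{d}
  B via B→c a: +{c}
  S via S→b d: +{b}
  S via S→d B b: +{d}
  S: {b,d}  A: {d}  B: {c,d}
iter 2:
  A via A→S c: +{b}
  B via B→A a d: +{b}
  S: {b,d}  A: {b,d}  B: {b,c,d}
iter 3: done
  S: {b,d}  A: {b,d}  B: {b,c,d}

FOLLOW iteration:
seed FOLLOW(S) with $
round 1:
  A→S c: FOLLOW(S) ⊇ FIRST(c) = {c}; new: +{c}
  B→A a d: FOLLOW(A) ⊇ FIRST(a) = {a}; new: +{a}
  S→d B b: FOLLOW(B) ⊇ FIRST(b) = {b}; new: +{b}
  FOLLOW[S]={$,c}  FOLLOW[A]={a}  FOLLOW[B]={b}
round 2: (stable)
  FOLLOW[S]={$,c}  FOLLOW[A]={a}  FOLLOW[B]={b}

FOLLOW(B) = ["b"]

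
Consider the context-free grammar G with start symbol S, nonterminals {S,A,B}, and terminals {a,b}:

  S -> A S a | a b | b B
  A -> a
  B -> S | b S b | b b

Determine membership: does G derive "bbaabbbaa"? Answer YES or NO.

Convert to CNF:
  S -> A X4 | T0 T1 | T1 B
  A -> a
  B -> A X2 | T0 T1 | T1 B | T1 T1 | T1 X3
  T0 -> a
  T1 -> b
  X2 -> S T0
  X3 -> S T1
  X4 -> S T0

CYK fill:
  cell(0,0) b: {T1}  orig:{}
  cell(1,1) b: {T1}  orig:{}
  cell(2,2) a: {A,T0}  orig:{A}
  cell(3,3) a: {A,T0}  orig:{A}
  cell(4,4) b: {T1}  orig:{}
  cell(5,5) b: {T1}  orig:{}
  cell(6,6) b: {T1}  orig:{}
  cell(7,7) a: {A,T0}  orig:{A}
  cell(8,8) a: {A,T0}  orig:{A}
  cell(0,1) bb: {B}
  cell(1,2) ba: ∅
  cell(2,3) aa: ∅
  cell(3,4) ab: {B,S}
  cell(4,5) bb: {B}
  cell(5,6) bb: {B}
  cell(6,7) ba: ∅
  cell(7,8) aa: ∅
  cell(0,2) bba: ∅
  cell(1,3) baa: ∅
  cell(2,4) aab: ∅
  cell(3,5) abb: {X3}  orig:{}
  cell(4,6) bbb: {B,S}
  cell(5,7) bba: ∅
  cell(6,8) baa: ∅
  cell(0,3) bbaa: ∅
  cell(1,4) baab: ∅
  cell(2,5) aabb: ∅
  cell(3,6) abbb: ∅
  cell(4,7) bbba: {X2,X4}  orig:{}
  cell(5,8) bbaa: ∅
  cell(0,4) bbaab: ∅
  cell(1,5) baabb: ∅
  cell(2,6) aabbb: ∅
  cell(3,7) abbba: {B,S}
  cell(4,8) bbbaa: ∅
  cell(0,5) bbaabb: ∅
  cell(1,6) baabbb: ∅
  cell(2,7) aabbba: ∅
  cell(3,8) abbbaa: {X2,X4}  orig:{}
  cell(0,6) bbaabbb: ∅
  cell(1,7) baabbba: ∅
  cell(2,8) aabbbaa: {B,S}
  cell(0,7) bbaabbba: ∅
  cell(1,8) baabbbaa: {B,S}
  cell(0,8) bbaabbbaa: {B,S}

S ∈ T[0,8] ⇒ YES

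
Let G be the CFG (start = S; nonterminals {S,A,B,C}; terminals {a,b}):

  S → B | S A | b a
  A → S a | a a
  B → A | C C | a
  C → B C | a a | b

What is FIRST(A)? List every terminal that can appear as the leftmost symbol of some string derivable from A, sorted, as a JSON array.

Compute FIRST by fixpoint:
iter 1:
  A via A→a a: +{a}
  B via B→A: +{a}
  C via C→B C: +{a}
  C via C→b: +{b}
  S via S→B: +{a}
  S via S→b a: +{b}
  FIRST[S]={a,b}  FIRST[A]={a}  FIRST[B]={a}  FIRST[C]={a,b}
iter 2:
  A via A→S a: +{b}
  B via B→A: +{b}
  FIRST[S]={a,b}  FIRST[A]={a,b}  FIRST[B]={a,b}  FIRST[C]={a,b}
iter 3: (stable)
  FIRST[S]={a,b}  FIRST[A]={a,b}  FIRST[B]={a,b}  FIRST[C]={a,b}

FIRST(A) = ["a", "b"]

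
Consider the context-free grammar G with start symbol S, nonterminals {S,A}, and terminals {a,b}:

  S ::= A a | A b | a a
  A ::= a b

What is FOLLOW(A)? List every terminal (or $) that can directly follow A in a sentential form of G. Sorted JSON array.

FIRST iteration:
pass 1:
  A via A→a b: +{a}
  S via S→A a: +{a}
  FIRST(S)={a}  FIRST(A)={a}
pass 2: (stable)
  FIRST(S)={a}  FIRST(A)={a}

FOLLOW iteration:
seed FOLLOW(S) with $
[1]
  S→A a: FOLLOW(A) ⊇ FIRST(a) = {a}; new: +{a}
  S→A b: FOLLOW(A) ⊇ FIRST(b) = {b}; new: +{b}
  FOLLOW[S]={$}  FOLLOW[A]={a,b}
[2] — fixpoint
  FOLLOW[S]={$}  FOLLOW[A]={a,b}

FOLLOW(A) = ["a", "b"]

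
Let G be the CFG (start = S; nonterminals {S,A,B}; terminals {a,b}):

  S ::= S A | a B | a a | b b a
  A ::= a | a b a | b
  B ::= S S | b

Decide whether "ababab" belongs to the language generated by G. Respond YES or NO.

Convert to CNF:
  S -> S A | T0 B | T0 T0 | T1 X3
  A -> T0 X2 | a | b
  B -> S S | b
  T0 -> a
  T1 -> b
  X2 -> T1 T0
  X3 -> T1 T0

CYK table (by increasing span):
  cell(0,0) a: {A,T0}  orig:{A}
  cell(1,1) b: {A,B,T1}  orig:{A,B}
  cell(2,2) a: {A,T0}  orig:{A}
  cell(3,3) b: {A,B,T1}  orig:{A,B}
  cell(4,4) a: {A,T0}  orig:{A}
  cell(5,5) b: {A,B,T1}  orig:{A,B}
  cell(0,1) ab: {S}
  cell(1,2) ba: {X2,X3}  orig:{}
  cell(2,3) ab: {S}
  cell(3,4) ba: {X2,X3}  orig:{}
  cell(4,5) ab: {S}
  cell(0,2) aba: {A,S}
  cell(1,3) bab: ∅
  cell(2,4) aba: {A,S}
  cell(3,5) bab: ∅
  cell(0,3) abab: {B,S}
  cell(1,4) baba: ∅
  cell(2,5) abab: {B,S}
  cell(0,4) ababa: {B,S}
  cell(1,5) babab: ∅
  cell(0,5) ababab: {B,S}

S ∈ T[0,5] ⇒ YES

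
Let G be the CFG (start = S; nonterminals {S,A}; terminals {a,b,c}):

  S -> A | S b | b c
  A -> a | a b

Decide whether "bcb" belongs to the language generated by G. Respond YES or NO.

Convert to CNF:
  S -> S T1 | T0 T1 | T1 T2 | a
  A -> T0 T1 | a
  T0 -> a
  T1 -> b
  T2 -> c

CYK fill:
  T[0,0] 'b' = {T1}  orig:{}
  T[1,1] 'c' = {T2}  orig:{}
  T[2,2] 'b' = {T1}  orig:{}
  T[0,1] 'bc' = {S}
  T[1,2] 'cb' = ∅
  T[0,2] 'bcb' = {S}

S ∈ T[0,2] ⇒ YES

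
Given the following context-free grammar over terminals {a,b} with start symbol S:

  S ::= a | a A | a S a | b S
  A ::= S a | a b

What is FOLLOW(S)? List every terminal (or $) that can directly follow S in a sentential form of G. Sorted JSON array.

Compute FIRST by fixpoint:
iter 1:
  A via A→a b: +{a}
  S via S→a: +{a}
  S via S→b S: +{b}
  FIRST(S)={a,b}  FIRST(A)={a}
iter 2:
  A via A→S a: +{b}
  FIRST(S)={a,b}  FIRST(A)={a,b}
iter 3: (stable)
  FIRST(S)={a,b}  FIRST(A)={a,b}

FOLLOW iteration:
FOLLOW(S) := {$}
[1]
  A→S a: FOLLOW(S) ⊇ FIRST(a) = {a}; new: +{a}
  S→a A: FOLLOW(A) ⊇ FOLLOW(S) ⊇ {$,a}; new: +{$,a}
  FOLLOW[S]={$,a}  FOLLOW[A]={$,a}
[2] done
  FOLLOW[S]={$,a}  FOLLOW[A]={$,a}

FOLLOW(S) = ["$", "a"]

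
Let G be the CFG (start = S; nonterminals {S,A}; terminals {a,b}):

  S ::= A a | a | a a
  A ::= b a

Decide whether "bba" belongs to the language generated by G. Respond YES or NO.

Convert to CNF:
  S -> A T1 | T1 T1 | a
  A -> T0 T1
  T0 -> b
  T1 -> a

CYK fill:
  cell(0,0) b: {T0}  orig:{}
  cell(1,1) b: {T0}  orig:{}
  cell(2,2) a: {S,T1}  orig:{S}
  cell(0,1) bb: ∅
  cell(1,2) ba: {A}
  cell(0,2) bba: ∅

S ∉ T[0,2] ⇒ NO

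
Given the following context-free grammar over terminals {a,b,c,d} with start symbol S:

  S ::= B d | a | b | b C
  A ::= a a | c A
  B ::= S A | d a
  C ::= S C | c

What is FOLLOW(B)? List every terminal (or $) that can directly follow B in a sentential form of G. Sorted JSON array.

FIRST iteration:
iter 1:
  A via A→a a: +{a}
  A via A→c A: +{c}
  B via B→d a: +{d}
  C via C→c: +{c}
  S via S→B d: +{d}
  S via S→a: +{a}
  S via S→b: +{b}
  S: {a,b,d}  A: {a,c}  B: {d}  C: {c}
iter 2:
  B via B→S A: +{a,b}
  C via C→S C: +{a,b,d}
  S: {a,b,d}  A: {a,c}  B: {a,b,d}  C: {a,b,c,d}
iter 3: — fixpoint
  S: {a,b,d}  A: {a,c}  B: {a,b,d}  C: {a,b,c,d}

Compute FOLLOW by fixpoint:
initialize: $ ∈ FOLLOW(S)
round 1:
  B→S A: FOLLOW(S) ⊇ FIRST(A) = {a,c}; new: +{a,c}
  C→S C: FOLLOW(S) ⊇ FIRST(C) = {a,b,c,d}; new: +{b,d}
  S→B d: FOLLOW(B) ⊇ FIRST(d) = {d}; new: +{d}
  S→b C: FOLLOW(C) ⊇ FOLLOW(S) ⊇ {$,a,b,c,d}; new: +{$,a,b,c,d}
  FOLLOW(S)={$,a,b,c,d}  FOLLOW(A)={}  FOLLOW(B)={d}  FOLLOW(C)={$,a,b,c,d}
round 2:
  B→S A: FOLLOW(A) ⊇ FOLLOW(B) ⊇ {d}; new: +{d}
  FOLLOW(S)={$,a,b,c,d}  FOLLOW(A)={d}  FOLLOW(B)={d}  FOLLOW(C)={$,a,b,c,d}
round 3: (stable)
  FOLLOW(S)={$,a,b,c,d}  FOLLOW(A)={d}  FOLLOW(B)={d}  FOLLOW(C)={$,a,b,c,d}

FOLLOW(B) = ["d"]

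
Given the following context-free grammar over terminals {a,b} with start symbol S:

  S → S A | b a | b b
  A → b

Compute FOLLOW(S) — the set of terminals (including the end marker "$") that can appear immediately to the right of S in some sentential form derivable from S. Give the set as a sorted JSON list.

FIRST sets, iterate to fixpoint:
[1]
  A via A→b: +{b}
  S via S→b a: +{b}
  FIRST[S]={b}  FIRST[A]={b}
[2] (stable)
  FIRST[S]={b}  FIRST[A]={b}

Compute FOLLOW by fixpoint:
FOLLOW(S) := {$}
pass 1:
  S→S A: FOLLOW(S) ⊇ FIRST(A) = {b}; new: +{b}
  S→S A: FOLLOW(A) ⊇ FOLLOW(S) ⊇ {$,b}; new: +{$,b}
  FOLLOW(S)={$,b}  FOLLOW(A)={$,b}
pass 2: — fixpoint
  FOLLOW(S)={$,b}  FOLLOW(A)={$,b}

FOLLOW(S) = ["$", "b"]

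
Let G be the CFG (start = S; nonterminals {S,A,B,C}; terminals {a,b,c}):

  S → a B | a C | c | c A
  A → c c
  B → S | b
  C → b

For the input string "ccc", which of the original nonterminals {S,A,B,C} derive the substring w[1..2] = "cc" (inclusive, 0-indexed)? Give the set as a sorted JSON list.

Convert to CNF:
  S -> T0 A | T1 B | T1 C | c
  A -> T0 T0
  B -> T0 A | T1 B | T1 C | b | c
  C -> b
  T0 -> c
  T1 -> a

CYK table (by increasing span) — only the sub-triangle for w[1..2]:
  [1..1]={B,S,T0}  "c"  orig:{B,S}
  [2..2]={B,S,T0}  "c"  orig:{B,S}
  [1..2]={A}  "cc"

Original NTs in T[1,2] deriving "cc": ["A"]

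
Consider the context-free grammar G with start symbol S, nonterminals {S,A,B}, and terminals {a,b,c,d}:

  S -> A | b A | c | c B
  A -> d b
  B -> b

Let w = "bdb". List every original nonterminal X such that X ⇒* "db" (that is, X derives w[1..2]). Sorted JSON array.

Convert to CNF:
  S -> T0 T1 | T1 A | T2 B | c
  A -> T0 T1
  B -> b
  T0 -> d
  T1 -> b
  T2 -> c

Fill CYK table bottom-up, restricted to cells inside w[1..2]:
  [1..1]={T0}  "d"  orig:{}
  [2..2]={B,T1}  "b"  orig:{B}
  [1..2]={A,S}  "db"

Original NTs in T[1,2] deriving "db": ["A", "S"]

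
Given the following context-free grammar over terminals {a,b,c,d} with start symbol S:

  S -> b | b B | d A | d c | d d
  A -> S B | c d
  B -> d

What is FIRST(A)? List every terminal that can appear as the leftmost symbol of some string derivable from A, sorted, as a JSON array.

Compute FIRST by fixpoint:
pass 1:
  A via A→c d: +{c}
  B via B→d: +{d}
  S via S→b: +{b}
  S via S→d A: +{d}
  FIRST[S]={b,d}  FIRST[A]={c}  FIRST[B]={d}
pass 2:
  A via A→S B: +{b,d}
  FIRST[S]={b,d}  FIRST[A]={b,c,d}  FIRST[B]={d}
pass 3: done
  FIRST[S]={b,d}  FIRST[A]={b,c,d}  FIRST[B]={d}

FIRST(A) = ["b", "c", "d"]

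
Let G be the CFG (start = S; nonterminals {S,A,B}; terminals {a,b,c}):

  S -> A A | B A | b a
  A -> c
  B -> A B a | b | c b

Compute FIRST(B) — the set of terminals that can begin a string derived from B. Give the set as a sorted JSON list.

FIRST sets, iterate to fixpoint:
[1]
  A via A→c: +{c}
  B via B→A B a: +{c}
  B via B→b: +{b}
  S via S→A A: +{c}
  S via S→B A: +{b}
  S: {b,c}  A: {c}  B: {b,c}
[2] — fixpoint
  S: {b,c}  A: {c}  B: {b,c}

FIRST(B) = ["b", "c"]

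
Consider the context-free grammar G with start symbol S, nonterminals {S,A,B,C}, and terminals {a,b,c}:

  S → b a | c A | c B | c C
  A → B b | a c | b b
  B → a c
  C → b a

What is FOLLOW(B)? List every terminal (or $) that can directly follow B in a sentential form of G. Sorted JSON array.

FIRST sets, iterate to fixpoint:
iter 1:
  A via A→a c: +{a}
  A via A→b b: +{b}
  B via B→a c: +{a}
  C via C→b a: +{b}
  S via S→b a: +{b}
  S via S→c A: +{c}
  FIRST[S]={b,c}  FIRST[A]={a,b}  FIRST[B]={a}  FIRST[C]={b}
iter 2: (stable)
  FIRST[S]={b,c}  FIRST[A]={a,b}  FIRST[B]={a}  FIRST[C]={b}

Compute FOLLOW by fixpoint:
seed FOLLOW(S) with $
[1]
  A→B b: FOLLOW(B) ⊇ FIRST(b) = {b}; new: +{b}
  S→c A: FOLLOW(A) ⊇ FOLLOW(S) ⊇ {$}; new: +{$}
  S→c B: FOLLOW(B) ⊇ FOLLOW(S) ⊇ {$}; new: +{$}
  S→c C: FOLLOW(C) ⊇ FOLLOW(S) ⊇ {$}; new: +{$}
  S: {$}  A: {$}  B: {$,b}  C: {$}
[2] (stable)
  S: {$}  A: {$}  B: {$,b}  C: {$}

FOLLOW(B) = ["$", "b"]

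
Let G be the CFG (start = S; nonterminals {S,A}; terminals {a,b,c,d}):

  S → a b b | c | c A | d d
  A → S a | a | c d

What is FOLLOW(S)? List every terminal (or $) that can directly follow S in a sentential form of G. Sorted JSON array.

Compute FIRST by fixpoint:
round 1:
  A via A→a: +{a}
  A via A→c d: +{c}
  S via S→a b b: +{a}
  S via S→c: +{c}
  S via S→d d: +{d}
  FIRST[S]={a,c,d}  FIRST[A]={a,c}
round 2:
  A via A→S a: +{d}
  FIRST[S]={a,c,d}  FIRST[A]={a,c,d}
round 3: done
  FIRST[S]={a,c,d}  FIRST[A]={a,c,d}

FOLLOW sets:
seed FOLLOW(S) with $
[1]
  A→S a: FOLLOW(S) ⊇ FIRST(a) = {a}; new: +{a}
  S→c A: FOLLOW(A) ⊇ FOLLOW(S) ⊇ {$,a}; new: +{$,a}
  FOLLOW(S)={$,a}  FOLLOW(A)={$,a}
[2] (no change)
  FOLLOW(S)={$,a}  FOLLOW(A)={$,a}

FOLLOW(S) = ["$", "a"]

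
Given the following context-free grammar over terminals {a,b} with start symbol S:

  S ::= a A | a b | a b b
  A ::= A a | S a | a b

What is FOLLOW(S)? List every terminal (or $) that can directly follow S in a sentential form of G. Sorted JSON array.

Compute FIRST by fixpoint:
iter 1:
  A via A→a b: +{a}
  S via S→a A: +{a}
  FIRST[S]={a}  FIRST[A]={a}
iter 2: done
  FIRST[S]={a}  FIRST[A]={a}

Compute FOLLOW by fixpoint:
seed FOLLOW(S) with $
iter 1:
  A→A a: FOLLOW(A) ⊇ FIRST(a) = {a}; new: +{a}
  A→S a: FOLLOW(S) ⊇ FIRST(a) = {a}; new: +{a}
  S→a A: FOLLOW(A) ⊇ FOLLOW(S) ⊇ {$,a}; new: +{$}
  S: {$,a}  A: {$,a}
iter 2: done
  S: {$,a}  A: {$,a}

FOLLOW(S) = ["$", "a"]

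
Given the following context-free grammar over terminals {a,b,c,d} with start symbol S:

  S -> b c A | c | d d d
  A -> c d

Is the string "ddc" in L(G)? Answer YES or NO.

Convert to CNF:
  S -> T1 X4 | T2 X3 | c
  A -> T0 T1
  T0 -> c
  T1 -> d
  T2 -> b
  X3 -> T0 A
  X4 -> T1 T1

Fill CYK table bottom-up:
  T[0,0] 'd' = {T1}  orig:{}
  T[1,1] 'd' = {T1}  orig:{}
  T[2,2] 'c' = {S,T0}  orig:{S}
  T[0,1] 'dd' = {X4}  orig:{}
  T[1,2] 'dc' = ∅
  T[0,2] 'ddc' = ∅

S ∉ T[0,2] ⇒ NO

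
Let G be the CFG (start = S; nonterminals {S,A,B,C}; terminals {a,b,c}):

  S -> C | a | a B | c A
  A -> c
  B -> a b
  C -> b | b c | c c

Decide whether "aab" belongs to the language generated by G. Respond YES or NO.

CNF form of G:
  S -> T0 B | T1 T2 | T2 A | T2 T2 | a | b
  A -> c
  B -> T0 T1
  C -> T1 T2 | T2 T2 | b
  T0 -> a
  T1 -> b
  T2 -> c

Fill CYK table bottom-up:
  T[0,0] 'a' = {S,T0}  orig:{S}
  T[1,1] 'a' = {S,T0}  orig:{S}
  T[2,2] 'b' = {C,S,T1}  orig:{C,S}
  T[0,1] 'aa' = ∅
  T[1,2] 'ab' = {B}
  T[0,2] 'aab' = {S}

S ∈ T[0,2] ⇒ YES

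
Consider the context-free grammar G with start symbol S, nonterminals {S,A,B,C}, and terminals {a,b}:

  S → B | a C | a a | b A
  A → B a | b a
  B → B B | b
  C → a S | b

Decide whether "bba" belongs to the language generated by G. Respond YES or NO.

CNF form of G:
  S -> B B | T0 C | T0 T0 | T1 A | b
  A -> B T0 | T1 T0
  B -> B B | b
  C -> T0 S | b
  T0 -> a
  T1 -> b

Fill CYK table bottom-up:
  cell(0,0) b: {B,C,S,T1}  orig:{B,C,S}
  cell(1,1) b: {B,C,S,T1}  orig:{B,C,S}
  cell(2,2) a: {T0}  orig:{}
  cell(0,1) bb: {B,S}
  cell(1,2) ba: {A}
  cell(0,2) bba: {A,S}

S ∈ T[0,2] ⇒ YES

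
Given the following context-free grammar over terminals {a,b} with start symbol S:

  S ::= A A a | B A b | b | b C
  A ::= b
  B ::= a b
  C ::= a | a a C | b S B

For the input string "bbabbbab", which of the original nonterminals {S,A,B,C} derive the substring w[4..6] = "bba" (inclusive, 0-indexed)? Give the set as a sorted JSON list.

Convert to CNF:
  S -> A X4 | B X5 | T1 C | b
  A -> b
  B -> T0 T1
  C -> T0 X2 | T1 X3 | a
  T0 -> a
  T1 -> b
  X2 -> T0 C
  X3 -> S B
  X4 -> A T0
  X5 -> A T1

CYK fill (cells [i..j] with 4 ≤ i ≤ j ≤ 6 only):
  T[4,4] 'b' = {A,S,T1}  orig:{A,S}
  T[5,5] 'b' = {A,S,T1}  orig:{A,S}
  T[6,6] 'a' = {C,T0}  orig:{C}
  T[4,5] 'bb' = {X5}  orig:{}
  T[5,6] 'ba' = {S,X4}  orig:{S}
  T[4,6] 'bba' = {S}

Original NTs in T[4,6] deriving "bba": ["S"]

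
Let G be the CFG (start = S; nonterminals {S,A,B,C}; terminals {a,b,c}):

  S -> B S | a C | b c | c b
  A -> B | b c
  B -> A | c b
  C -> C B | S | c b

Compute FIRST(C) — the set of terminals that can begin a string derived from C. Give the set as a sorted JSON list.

FIRST iteration:
round 1:
  A via A→b c: +{b}
  B via B→A: +{b}
  B via B→c b: +{c}
  C via C→c b: +{c}
  S via S→B S: +{b,c}
  S via S→a C: +{a}
  S: {a,b,c}  A: {b}  B: {b,c}  C: {c}
round 2:
  A via A→B: +{c}
  C via C→S: +{a,b}
  S: {a,b,c}  A: {b,c}  B: {b,c}  C: {a,b,c}
round 3: done
  S: {a,b,c}  A: {b,c}  B: {b,c}  C: {a,b,c}

FIRST(C) = ["a", "b", "c"]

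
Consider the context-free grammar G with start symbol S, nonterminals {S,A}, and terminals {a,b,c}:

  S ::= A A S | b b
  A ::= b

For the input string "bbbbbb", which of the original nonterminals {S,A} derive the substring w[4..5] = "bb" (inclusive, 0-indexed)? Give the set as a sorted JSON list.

CNF form of G:
  S -> A X1 | T0 T0
  A -> b
  T0 -> b
  X1 -> A S

Fill CYK table bottom-up, restricted to cells inside w[4..5]:
  cell(4,4) b: {A,T0}  orig:{A}
  cell(5,5) b: {A,T0}  orig:{A}
  cell(4,5) bb: {S}

Original NTs in T[4,5] deriving "bb": ["S"]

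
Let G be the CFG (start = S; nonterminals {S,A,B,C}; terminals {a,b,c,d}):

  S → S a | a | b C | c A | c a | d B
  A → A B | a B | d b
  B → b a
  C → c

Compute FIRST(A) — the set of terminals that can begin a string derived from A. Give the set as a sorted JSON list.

FIRST sets, iterate to fixpoint:
round 1:
  A via A→a B: +{a}
  A via A→d b: +{d}
  B via B→b a: +{b}
  C via C→c: +{c}
  S via S→a: +{a}
  S via S→b C: +{b}
  S via S→c A: +{c}
  S via S→d B: +{d}
  FIRST[S]={a,b,c,d}  FIRST[A]={a,d}  FIRST[B]={b}  FIRST[C]={c}
round 2: (no change)
  FIRST[S]={a,b,c,d}  FIRST[A]={a,d}  FIRST[B]={b}  FIRST[C]={c}

FIRST(A) = ["a", "d"]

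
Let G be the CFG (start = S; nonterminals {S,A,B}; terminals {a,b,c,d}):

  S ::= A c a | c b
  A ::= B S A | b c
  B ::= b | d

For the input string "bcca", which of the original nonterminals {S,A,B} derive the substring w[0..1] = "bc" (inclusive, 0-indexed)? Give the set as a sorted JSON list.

CNF form of G:
  S -> A X4 | T1 T0
  A -> B X3 | T0 T1
  B -> b | d
  T0 -> b
  T1 -> c
  T2 -> a
  X3 -> S A
  X4 -> T1 T2

CYK fill, restricted to cells inside w[0..1]:
  T[0,0] 'b' = {B,T0}  orig:{B}
  T[1,1] 'c' = {T1}  orig:{}
  T[0,1] 'bc' = {A}

Original NTs in T[0,1] deriving "bc": ["A"]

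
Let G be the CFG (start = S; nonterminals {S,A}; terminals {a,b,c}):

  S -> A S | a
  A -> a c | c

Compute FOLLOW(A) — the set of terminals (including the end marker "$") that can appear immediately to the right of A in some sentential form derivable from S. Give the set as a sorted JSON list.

Compute FIRST by fixpoint:
[1]
  A via A→a c: +{a}
  A via A→c: +{c}
  S via S→A S: +{a,c}
  S: {a,c}  A: {a,c}
[2] (no change)
  S: {a,c}  A: {a,c}

Compute FOLLOW by fixpoint:
FOLLOW(S) := {$}
iter 1:
  S→A S: FOLLOW(A) ⊇ FIRST(S) = {a,c}; new: +{a,c}
  FOLLOW(S)={$}  FOLLOW(A)={a,c}
iter 2: — fixpoint
  FOLLOW(S)={$}  FOLLOW(A)={a,c}

FOLLOW(A) = ["a", "c"]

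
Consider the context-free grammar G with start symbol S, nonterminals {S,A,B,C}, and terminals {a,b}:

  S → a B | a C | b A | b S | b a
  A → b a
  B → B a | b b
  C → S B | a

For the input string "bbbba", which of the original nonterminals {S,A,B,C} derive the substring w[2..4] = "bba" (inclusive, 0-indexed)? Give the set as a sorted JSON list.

CNF form of G:
  S -> T0 A | T0 S | T0 T1 | T1 B | T1 C
  A -> T0 T1
  B -> B T1 | T0 T0
  C -> S B | a
  T0 -> b
  T1 -> a

CYK fill (cells [i..j] with 2 ≤ i ≤ j ≤ 4 only):
  T[2,2] 'b' = {T0}  orig:{}
  T[3,3] 'b' = {T0}  orig:{}
  T[4,4] 'a' = {C,T1}  orig:{C}
  T[2,3] 'bb' = {B}
  T[3,4] 'ba' = {A,S}
  T[2,4] 'bba' = {B,S}

Original NTs in T[2,4] deriving "bba": ["B", "S"]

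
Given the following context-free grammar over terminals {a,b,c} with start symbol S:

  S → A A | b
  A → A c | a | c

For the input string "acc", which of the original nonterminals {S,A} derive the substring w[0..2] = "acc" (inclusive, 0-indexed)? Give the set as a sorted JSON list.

CNF form of G:
  S -> A A | b
  A -> A T0 | a | c
  T0 -> c

CYK fill, restricted to cells inside w[0..2]:
  T[0,0] 'a' = {A}
  T[1,1] 'c' = {A,T0}  orig:{A}
  T[2,2] 'c' = {A,T0}  orig:{A}
  T[0,1] 'ac' = {A,S}
  T[1,2] 'cc' = {A,S}
  T[0,2] 'acc' = {A,S}

Original NTs in T[0,2] deriving "acc": ["A", "S"]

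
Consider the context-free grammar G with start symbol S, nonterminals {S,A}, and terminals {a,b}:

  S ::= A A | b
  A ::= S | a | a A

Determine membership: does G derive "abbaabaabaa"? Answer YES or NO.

CNF form of G:
  S -> A A | b
  A -> A A | T0 A | a | b
  T0 -> a

CYK table (by increasing span):
  cell(0,0) a: {A,T0}  orig:{A}
  cell(1,1) b: {A,S}
  cell(2,2) b: {A,S}
  cell(3,3) a: {A,T0}  orig:{A}
  cell(4,4) a: {A,T0}  orig:{A}
  cell(5,5) b: {A,S}
  cell(6,6) a: {A,T0}  orig:{A}
  cell(7,7) a: {A,T0}  orig:{A}
  cell(8,8) b: {A,S}
  cell(9,9) a: {A,T0}  orig:{A}
  cell(10,10) a: {A,T0}  orig:{A}
  cell(0,1) ab: {A,S}
  cell(1,2) bb: {A,S}
  cell(2,3) ba: {A,S}
  cell(3,4) aa: {A,S}
  cell(4,5) ab: {A,S}
  cell(5,6) ba: {A,S}
  cell(6,7) aa: {A,S}
  cell(7,8) ab: {A,S}
  cell(8,9) ba: {A,S}
  cell(9,10) aa: {A,S}
  cell(0,2) abb: {A,S}
  cell(1,3) bba: {A,S}
  cell(2,4) baa: {A,S}
  cell(3,5) aab: {A,S}
  cell(4,6) aba: {A,S}
  cell(5,7) baa: {A,S}
  cell(6,8) aab: {A,S}
  cell(7,9) aba: {A,S}
  cell(8,10) baa: {A,S}
  cell(0,3) abba: {A,S}
  cell(1,4) bbaa: {A,S}
  cell(2,5) baab: {A,S}
  cell(3,6) aaba: {A,S}
  cell(4,7) abaa: {A,S}
  cell(5,8) baab: {A,S}
  cell(6,9) aaba: {A,S}
  cell(7,10) abaa: {A,S}
  cell(0,4) abbaa: {A,S}
  cell(1,5) bbaab: {A,S}
  cell(2,6) baaba: {A,S}
  cell(3,7) aabaa: {A,S}
  cell(4,8) abaab: {A,S}
  cell(5,9) baaba: {A,S}
  cell(6,10) aabaa: {A,S}
  cell(0,5) abbaab: {A,S}
  cell(1,6) bbaaba: {A,S}
  cell(2,7) baabaa: {A,S}
  cell(3,8) aabaab: {A,S}
  cell(4,9) abaaba: {A,S}
  cell(5,10) baabaa: {A,S}
  cell(0,6) abbaaba: {A,S}
  cell(1,7) bbaabaa: {A,S}
  cell(2,8) baabaab: {A,S}
  cell(3,9) aabaaba: {A,S}
  cell(4,10) abaabaa: {A,S}
  cell(0,7) abbaabaa: {A,S}
  cell(1,8) bbaabaab: {A,S}
  cell(2,9) baabaaba: {A,S}
  cell(3,10) aabaabaa: {A,S}
  cell(0,8) abbaabaab: {A,S}
  cell(1,9) bbaabaaba: {A,S}
  cell(2,10) baabaabaa: {A,S}
  cell(0,9) abbaabaaba: {A,S}
  cell(1,10) bbaabaabaa: {A,S}
  cell(0,10) abbaabaabaa: {A,S}

S ∈ T[0,10] ⇒ YES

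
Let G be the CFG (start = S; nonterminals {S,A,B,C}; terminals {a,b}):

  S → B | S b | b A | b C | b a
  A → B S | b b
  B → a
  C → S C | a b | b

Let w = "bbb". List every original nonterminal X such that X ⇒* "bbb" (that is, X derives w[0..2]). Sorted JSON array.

CNF form of G:
  S -> S T0 | T0 A | T0 C | T0 T1 | a
  A -> B S | T0 T0
  B -> a
  C -> S C | T1 T0 | b
  T0 -> b
  T1 -> a

CYK fill — only the sub-triangle for w[0..2]:
  [0..0]={C,T0}  "b"  orig:{C}
  [1..1]={C,T0}  "b"  orig:{C}
  [2..2]={C,T0}  "b"  orig:{C}
  [0..1]={A,S}  "bb"
  [1..2]={A,S}  "bb"
  [0..2]={C,S}  "bbb"

Original NTs in T[0,2] deriving "bbb": ["C", "S"]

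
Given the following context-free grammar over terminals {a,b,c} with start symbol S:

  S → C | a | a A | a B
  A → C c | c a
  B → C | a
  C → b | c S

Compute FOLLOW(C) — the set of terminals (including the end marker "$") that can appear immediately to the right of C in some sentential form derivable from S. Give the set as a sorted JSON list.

FIRST iteration:
pass 1:
  A via A→c a: +{c}
  B via B→a: +{a}
  C via C→b: +{b}
  C via C→c S: +{c}
  S via S→C: +{b,c}
  S via S→a: +{a}
  FIRST(S)={a,b,c}  FIRST(A)={c}  FIRST(B)={a}  FIRST(C)={b,c}
pass 2:
  A via A→C c: +{b}
  B via B→C: +{b,c}
  FIRST(S)={a,b,c}  FIRST(A)={b,c}  FIRST(B)={a,b,c}  FIRST(C)={b,c}
pass 3: — fixpoint
  FIRST(S)={a,b,c}  FIRST(A)={b,c}  FIRST(B)={a,b,c}  FIRST(C)={b,c}

FOLLOW iteration:
initialize: $ ∈ FOLLOW(S)
[1]
  A→C c: FOLLOW(C) ⊇ FIRST(c) = {c}; new: +{c}
  C→c S: FOLLOW(S) ⊇ FOLLOW(C) ⊇ {c}; new: +{c}
  S→C: FOLLOW(C) ⊇ FOLLOW(S) ⊇ {$,c}; new: +{$}
  S→a A: FOLLOW(A) ⊇ FOLLOW(S) ⊇ {$,c}; new: +{$,c}
  S→a B: FOLLOW(B) ⊇ FOLLOW(S) ⊇ {$,c}; new: +{$,c}
  FOLLOW[S]={$,c}  FOLLOW[A]={$,c}  FOLLOW[B]={$,c}  FOLLOW[C]={$,c}
[2] done
  FOLLOW[S]={$,c}  FOLLOW[A]={$,c}  FOLLOW[B]={$,c}  FOLLOW[C]={$,c}

FOLLOW(C) = ["$", "c"]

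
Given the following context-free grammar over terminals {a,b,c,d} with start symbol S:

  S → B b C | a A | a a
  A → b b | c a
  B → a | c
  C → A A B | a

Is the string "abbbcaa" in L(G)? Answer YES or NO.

Convert to CNF:
  S -> B X4 | T2 A | T2 T2
  A -> T0 T0 | T1 T2
  B -> a | c
  C -> A X3 | a
  T0 -> b
  T1 -> c
  T2 -> a
  X3 -> A B
  X4 -> T0 C

Fill CYK table bottom-up:
  T[0,0] 'a' = {B,C,T2}  orig:{B,C}
  T[1,1] 'b' = {T0}  orig:{}
  T[2,2] 'b' = {T0}  orig:{}
  T[3,3] 'b' = {T0}  orig:{}
  T[4,4] 'c' = {B,T1}  orig:{B}
  T[5,5] 'a' = {B,C,T2}  orig:{B,C}
  T[6,6] 'a' = {B,C,T2}  orig:{B,C}
  T[0,1] 'ab' = ∅
  T[1,2] 'bb' = {A}
  T[2,3] 'bb' = {A}
  T[3,4] 'bc' = ∅
  T[4,5] 'ca' = {A}
  T[5,6] 'aa' = {S}
  T[0,2] 'abb' = {S}
  T[1,3] 'bbb' = ∅
  T[2,4] 'bbc' = {X3}  orig:{}
  T[3,5] 'bca' = ∅
  T[4,6] 'caa' = {X3}  orig:{}
  T[0,3] 'abbb' = ∅
  T[1,4] 'bbbc' = ∅
  T[2,5] 'bbca' = ∅
  T[3,6] 'bcaa' = ∅
  T[0,4] 'abbbc' = ∅
  T[1,5] 'bbbca' = ∅
  T[2,6] 'bbcaa' = {C}
  T[0,5] 'abbbca' = ∅
  T[1,6] 'bbbcaa' = {X4}  orig:{}
  T[0,6] 'abbbcaa' = {S}

S ∈ T[0,6] ⇒ YES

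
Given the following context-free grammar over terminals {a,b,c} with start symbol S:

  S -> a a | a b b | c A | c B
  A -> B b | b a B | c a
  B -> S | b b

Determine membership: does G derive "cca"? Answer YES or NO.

Convert to CNF:
  S -> T1 T1 | T1 X5 | T2 A | T2 B
  A -> B T0 | T0 X3 | T2 T1
  B -> T0 T0 | T1 T1 | T1 X4 | T2 A | T2 B
  T0 -> b
  T1 -> a
  T2 -> c
  X3 -> T1 B
  X4 -> T0 T0
  X5 -> T0 T0

CYK fill:
  [0..0]={T2}  "c"  orig:{}
  [1..1]={T2}  "c"  orig:{}
  [2..2]={T1}  "a"  orig:{}
  [0..1]=∅  "cc"
  [1..2]={A}  "ca"
  [0..2]={B,S}  "cca"

S ∈ T[0,2] ⇒ YES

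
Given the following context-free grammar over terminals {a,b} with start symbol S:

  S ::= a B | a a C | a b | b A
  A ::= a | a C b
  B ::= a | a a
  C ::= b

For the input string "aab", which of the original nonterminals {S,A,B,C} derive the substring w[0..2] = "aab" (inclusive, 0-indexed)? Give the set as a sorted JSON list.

Convert to CNF:
  S -> T0 B | T0 T1 | T0 X3 | T1 A
  A -> T0 X2 | a
  B -> T0 T0 | a
  C -> b
  T0 -> a
  T1 -> b
  X2 -> C T1
  X3 -> T0 C

Fill CYK table bottom-up — only the sub-triangle for w[0..2]:
  [0..0]={A,B,T0}  "a"  orig:{A,B}
  [1..1]={A,B,T0}  "a"  orig:{A,B}
  [2..2]={C,T1}  "b"  orig:{C}
  [0..1]={B,S}  "aa"
  [1..2]={S,X3}  "ab"  orig:{S}
  [0..2]={S}  "aab"

Original NTs in T[0,2] deriving "aab": ["S"]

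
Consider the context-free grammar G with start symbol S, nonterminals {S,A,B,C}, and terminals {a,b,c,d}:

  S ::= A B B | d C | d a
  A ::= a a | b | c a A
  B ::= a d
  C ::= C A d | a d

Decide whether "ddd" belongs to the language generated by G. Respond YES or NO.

CNF form of G:
  S -> A X5 | T2 C | T2 T0
  A -> T0 T0 | T1 X3 | b
  B -> T0 T2
  C -> C X4 | T0 T2
  T0 -> a
  T1 -> c
  T2 -> d
  X3 -> T0 A
  X4 -> A T2
  X5 -> B B

CYK table (by increasing span):
  [0..0]={T2}  "d"  orig:{}
  [1..1]={T2}  "d"  orig:{}
  [2..2]={T2}  "d"  orig:{}
  [0..1]=∅  "dd"
  [1..2]=∅  "dd"
  [0..2]=∅  "ddd"

S ∉ T[0,2] ⇒ NO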